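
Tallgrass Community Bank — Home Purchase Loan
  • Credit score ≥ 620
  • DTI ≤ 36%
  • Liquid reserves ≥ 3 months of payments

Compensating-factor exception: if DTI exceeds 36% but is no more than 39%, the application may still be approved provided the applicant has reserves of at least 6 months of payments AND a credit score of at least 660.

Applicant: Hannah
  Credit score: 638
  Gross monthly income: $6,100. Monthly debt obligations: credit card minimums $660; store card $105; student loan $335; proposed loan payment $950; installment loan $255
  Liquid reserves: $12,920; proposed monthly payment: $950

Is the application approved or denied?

Credit score 638 ≥ 620 (meets base)
Total debts = (660 + 105 + 335 + 950 + 255) = 2,305. DTI = 2,305/6,100 = 37.8% > 36% — standard DTI limit exceeded.
Reserves = 12,920/950 = 13.6 months ≥ 3
DTI 37.8% is within the 36%–39% exception band; checking compensating factors.
Override check — reserves: 13.6 mo (ok); score: 638 (below 660).
Override conditions not both satisfied; exception does not apply.

Denied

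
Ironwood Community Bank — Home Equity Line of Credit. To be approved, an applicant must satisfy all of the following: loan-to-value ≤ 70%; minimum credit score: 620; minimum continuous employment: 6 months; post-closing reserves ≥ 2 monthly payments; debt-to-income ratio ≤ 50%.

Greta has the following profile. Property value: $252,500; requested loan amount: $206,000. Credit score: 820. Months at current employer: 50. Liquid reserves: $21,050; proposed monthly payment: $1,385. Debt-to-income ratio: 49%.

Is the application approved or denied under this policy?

Denied

LTV = 206,000/252,500 = 81.6% > 70%
Credit score 820 ≥ 620 (meets)
Employment 50 ≥ 6 months
Reserves = 21,050/1,385 = 15.2 months ≥ 2
DTI 49% ≤ 50%
Fails on LTV.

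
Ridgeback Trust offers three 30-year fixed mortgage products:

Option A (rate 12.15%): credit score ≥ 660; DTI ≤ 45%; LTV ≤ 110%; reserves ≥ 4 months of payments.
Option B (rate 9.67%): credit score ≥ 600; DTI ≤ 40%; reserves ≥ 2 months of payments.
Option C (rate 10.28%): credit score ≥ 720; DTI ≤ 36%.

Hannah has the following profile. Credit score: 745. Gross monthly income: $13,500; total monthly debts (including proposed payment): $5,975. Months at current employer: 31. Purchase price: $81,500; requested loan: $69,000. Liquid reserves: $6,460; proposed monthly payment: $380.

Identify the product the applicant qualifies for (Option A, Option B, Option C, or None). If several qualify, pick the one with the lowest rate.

Option A

DTI = 5,975/13,500 = 44.3%.
LTV = 69,000/81,500 = 84.7%.
Reserves = 6,460/380 = 17.0 months.
Option A: score 745 ≥ 660; DTI 44.3% ≤ 45%; LTV 84.7% ≤ 110%; reserves 17.0 ≥ 4 mo → qualifies.
Option B: score 745 ≥ 600; DTI 44.3% > 40%; reserves 17.0 ≥ 2 mo → does not qualify.
Option C: score 745 ≥ 720; DTI 44.3% > 36% → does not qualify.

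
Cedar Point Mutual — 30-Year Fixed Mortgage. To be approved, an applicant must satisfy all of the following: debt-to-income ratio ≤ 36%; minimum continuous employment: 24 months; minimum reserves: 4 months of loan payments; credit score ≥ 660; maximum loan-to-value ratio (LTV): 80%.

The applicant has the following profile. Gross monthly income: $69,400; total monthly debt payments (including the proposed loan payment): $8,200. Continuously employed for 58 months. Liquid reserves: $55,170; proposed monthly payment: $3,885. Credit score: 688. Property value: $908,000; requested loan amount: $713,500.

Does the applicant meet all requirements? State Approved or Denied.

DTI: 8,200 ÷ 69,400 = 11.8%, within the 36% cap
Employment 58 ≥ 24 months
Liquid reserves cover 55,170/3,885 = 14.2 months — ≥ 4 required
Credit score 688 ≥ 660 (meets)
LTV = 713,500/908,000 = 78.6% ≤ 80%
All criteria satisfied.

Approved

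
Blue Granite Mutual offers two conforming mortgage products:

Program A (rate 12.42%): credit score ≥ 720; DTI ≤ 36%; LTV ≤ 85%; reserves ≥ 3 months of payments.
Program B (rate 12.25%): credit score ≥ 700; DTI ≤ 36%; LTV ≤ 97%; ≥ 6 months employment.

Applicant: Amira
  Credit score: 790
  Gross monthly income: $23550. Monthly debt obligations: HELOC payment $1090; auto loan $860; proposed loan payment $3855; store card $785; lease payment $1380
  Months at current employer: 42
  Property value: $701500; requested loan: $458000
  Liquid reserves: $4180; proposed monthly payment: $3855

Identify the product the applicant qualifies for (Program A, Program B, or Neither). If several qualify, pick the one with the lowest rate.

Program B

Total debts = (1,090 + 860 + 3,855 + 785 + 1,380) = 7,970; DTI = 7,970/23,550 = 33.8%.
LTV = 458,000/701,500 = 65.3%.
Reserves = 4,180/3,855 = 1.1 months.
Program A: score 790 ≥ 720; DTI 33.8% ≤ 36%; LTV 65.3% ≤ 85%; reserves 1.1 < 3 mo → does not qualify.
Program B: score 790 ≥ 700; DTI 33.8% ≤ 36%; LTV 65.3% ≤ 97%; employment 42 ≥ 6 mo → qualifies.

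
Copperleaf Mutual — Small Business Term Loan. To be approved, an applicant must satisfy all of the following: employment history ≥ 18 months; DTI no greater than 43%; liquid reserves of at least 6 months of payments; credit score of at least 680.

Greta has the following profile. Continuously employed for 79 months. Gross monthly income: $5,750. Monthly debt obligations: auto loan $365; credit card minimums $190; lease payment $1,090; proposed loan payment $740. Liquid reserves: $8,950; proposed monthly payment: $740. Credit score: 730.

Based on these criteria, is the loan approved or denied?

Employment 79 ≥ 18 months
Total monthly debts = (365 + 190 + 1,090 + 740) = 2,385. Debt-to-income = 2,385/5,750 = 41.5% — meets 43% limit
Liquid reserves cover 8,950/740 = 12.1 months — ≥ 6 required
Credit score 730 ≥ 680 (meets)
All criteria satisfied.

Approved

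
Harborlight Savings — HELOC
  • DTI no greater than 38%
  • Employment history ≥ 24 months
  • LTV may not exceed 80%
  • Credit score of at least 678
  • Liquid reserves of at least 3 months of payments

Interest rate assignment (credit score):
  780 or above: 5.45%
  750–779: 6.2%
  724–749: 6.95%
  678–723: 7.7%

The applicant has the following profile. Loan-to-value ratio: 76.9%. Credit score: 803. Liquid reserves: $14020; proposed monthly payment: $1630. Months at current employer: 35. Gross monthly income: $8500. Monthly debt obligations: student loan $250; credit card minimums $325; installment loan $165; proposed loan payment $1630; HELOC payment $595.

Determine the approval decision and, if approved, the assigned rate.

Approved at 5.45%

Credit score 803 ≥ 678 (meets minimum)
Total monthly debts = (250 + 325 + 165 + 1,630 + 595) = 2,965. DTI = 2,965/8,500 = 34.9% ≤ 38%
Liquid reserves cover 14,020/1,630 = 8.6 months — ≥ 3 required
Employment 35 ≥ 24 months
LTV 76.9% ≤ 80%
All requirements met. Score 803 falls in the 780 or above tier → 5.45%.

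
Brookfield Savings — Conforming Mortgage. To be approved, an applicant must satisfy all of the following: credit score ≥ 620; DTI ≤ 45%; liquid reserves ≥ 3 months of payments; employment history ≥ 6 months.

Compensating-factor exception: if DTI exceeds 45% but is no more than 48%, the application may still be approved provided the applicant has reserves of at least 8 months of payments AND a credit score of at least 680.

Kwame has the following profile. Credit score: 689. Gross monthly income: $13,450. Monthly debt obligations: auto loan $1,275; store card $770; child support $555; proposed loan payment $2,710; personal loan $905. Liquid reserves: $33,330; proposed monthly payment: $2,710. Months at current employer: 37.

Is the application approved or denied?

Approved

Credit score 689 ≥ 620 (meets base)
Total debts = (1,275 + 770 + 555 + 2,710 + 905) = 6,215. DTI: 6,215 ÷ 13,450 = 46.2%, over the 45% base limit.
Reserves: 33,330 ÷ 2,710 = 12.3 months (meets 3-month minimum)
Employment 37 ≥ 6 months
46.2% falls in the override range (45%–48%), so the compensating-factor test applies.
Reserves 12.3 ≥ 8 months; credit score 689 ≥ 680.
Both compensating conditions met → exception applies.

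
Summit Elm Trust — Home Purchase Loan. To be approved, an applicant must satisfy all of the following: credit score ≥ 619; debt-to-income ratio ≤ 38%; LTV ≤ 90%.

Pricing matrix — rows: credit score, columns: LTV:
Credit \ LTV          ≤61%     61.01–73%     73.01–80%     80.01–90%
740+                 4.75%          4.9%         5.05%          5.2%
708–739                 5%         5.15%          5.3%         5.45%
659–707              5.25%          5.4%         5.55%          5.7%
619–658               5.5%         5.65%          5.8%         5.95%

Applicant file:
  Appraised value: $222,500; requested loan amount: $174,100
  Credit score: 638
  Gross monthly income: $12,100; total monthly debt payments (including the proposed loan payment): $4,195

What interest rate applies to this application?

5.8%

Credit score 638 ≥ 619; Debt-to-income = 4,195/12,100 = 34.7% — meets 38% limit
LTV = 174,100/222,500 = 78.2% ≤ 90%
Score 638 is in the 619–658 band; LTV 78.2% is in the 73.01–80% band → 5.8%.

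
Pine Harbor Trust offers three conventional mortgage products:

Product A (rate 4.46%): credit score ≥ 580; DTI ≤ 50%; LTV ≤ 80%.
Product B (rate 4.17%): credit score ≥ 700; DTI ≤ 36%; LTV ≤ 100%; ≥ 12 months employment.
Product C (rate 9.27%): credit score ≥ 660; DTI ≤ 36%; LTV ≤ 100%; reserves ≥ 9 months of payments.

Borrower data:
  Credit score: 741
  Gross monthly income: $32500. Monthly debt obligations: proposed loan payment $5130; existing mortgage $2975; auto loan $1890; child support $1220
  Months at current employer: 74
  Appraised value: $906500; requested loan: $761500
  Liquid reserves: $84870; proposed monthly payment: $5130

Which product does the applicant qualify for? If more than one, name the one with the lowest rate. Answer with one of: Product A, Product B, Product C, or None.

Product B

Total debts = (5,130 + 2,975 + 1,890 + 1,220) = 11,215; DTI = 11,215/32,500 = 34.5%.
LTV = 761,500/906,500 = 84%.
Reserves = 84,870/5,130 = 16.5 months.
Product A: score 741 ≥ 580; DTI 34.5% ≤ 50%; LTV 84% > 80% → does not qualify.
Product B: score 741 ≥ 700; DTI 34.5% ≤ 36%; LTV 84% ≤ 100%; employment 74 ≥ 12 mo → qualifies.
Product C: score 741 ≥ 660; DTI 34.5% ≤ 36%; LTV 84% ≤ 100%; reserves 16.5 ≥ 9 mo → qualifies.
Qualifying: Product B, Product C. Lowest rate is 4.17% → Product B.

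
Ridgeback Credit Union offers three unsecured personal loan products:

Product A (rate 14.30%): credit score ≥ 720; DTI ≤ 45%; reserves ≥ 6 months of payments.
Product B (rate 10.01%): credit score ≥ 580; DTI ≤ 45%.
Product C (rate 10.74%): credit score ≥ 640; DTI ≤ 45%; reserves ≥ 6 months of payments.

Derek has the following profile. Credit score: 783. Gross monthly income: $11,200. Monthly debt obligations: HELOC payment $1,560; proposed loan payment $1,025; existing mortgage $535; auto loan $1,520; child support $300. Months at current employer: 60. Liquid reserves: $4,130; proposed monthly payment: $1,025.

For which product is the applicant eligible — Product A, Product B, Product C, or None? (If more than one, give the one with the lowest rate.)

Total debts = (1,560 + 1,025 + 535 + 1,520 + 300) = 4,940; DTI = 4,940/11,200 = 44.1%.
Reserves = 4,130/1,025 = 4.0 months.
Product A: score 783 ≥ 720; DTI 44.1% ≤ 45%; reserves 4.0 < 6 mo → does not qualify.
Product B: score 783 ≥ 580; DTI 44.1% ≤ 45% → qualifies.
Product C: score 783 ≥ 640; DTI 44.1% ≤ 45%; reserves 4.0 < 6 mo → does not qualify.

Product B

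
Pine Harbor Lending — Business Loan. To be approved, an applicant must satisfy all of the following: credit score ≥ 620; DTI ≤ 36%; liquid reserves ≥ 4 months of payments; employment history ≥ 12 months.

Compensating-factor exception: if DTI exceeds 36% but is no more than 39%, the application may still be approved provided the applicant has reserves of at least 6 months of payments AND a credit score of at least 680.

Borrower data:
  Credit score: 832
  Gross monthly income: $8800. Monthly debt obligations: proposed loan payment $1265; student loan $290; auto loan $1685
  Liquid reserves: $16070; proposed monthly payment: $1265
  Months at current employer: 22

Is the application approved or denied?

Credit score 832 ≥ 620 (meets base)
Total debts = (1,265 + 290 + 1,685) = 3,240. DTI = 3,240/8,800 = 36.8% > 36% — standard DTI limit exceeded.
Reserves: 16,070 ÷ 1,265 = 12.7 months (meets 4-month minimum)
Employment 22 ≥ 12 months
DTI 36.8% is within the 36%–39% exception band; checking compensating factors.
Reserves 12.7 ≥ 6 months; credit score 832 ≥ 680.
Both compensating conditions met → exception applies.

Approved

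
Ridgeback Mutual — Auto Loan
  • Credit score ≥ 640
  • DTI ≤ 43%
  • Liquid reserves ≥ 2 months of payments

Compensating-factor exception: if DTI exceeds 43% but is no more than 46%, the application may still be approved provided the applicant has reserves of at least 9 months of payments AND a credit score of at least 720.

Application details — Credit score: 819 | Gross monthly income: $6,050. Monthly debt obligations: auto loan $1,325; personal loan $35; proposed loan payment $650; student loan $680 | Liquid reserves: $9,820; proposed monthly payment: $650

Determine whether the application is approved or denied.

Credit score 819 ≥ 640 (meets base)
Total debts = (1,325 + 35 + 650 + 680) = 2,690. DTI = 2,690/6,050 = 44.5% > 43% — standard DTI limit exceeded.
Reserves: 9,820 ÷ 650 = 15.1 months (meets 2-month minimum)
44.5% falls in the override range (43%–46%), so the compensating-factor test applies.
Override check — reserves: 15.1 mo (ok); score: 819 (ok).
Both compensating conditions met → exception applies.

Approved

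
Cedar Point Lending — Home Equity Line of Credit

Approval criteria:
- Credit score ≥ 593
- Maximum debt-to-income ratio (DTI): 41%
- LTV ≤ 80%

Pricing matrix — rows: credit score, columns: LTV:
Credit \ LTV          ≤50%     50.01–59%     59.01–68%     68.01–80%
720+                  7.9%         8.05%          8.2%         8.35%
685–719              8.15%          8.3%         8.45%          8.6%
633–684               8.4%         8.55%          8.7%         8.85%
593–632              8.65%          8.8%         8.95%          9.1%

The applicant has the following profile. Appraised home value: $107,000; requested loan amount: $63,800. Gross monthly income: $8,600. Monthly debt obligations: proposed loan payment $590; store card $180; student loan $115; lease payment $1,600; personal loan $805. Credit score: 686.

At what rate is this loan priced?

8.45%

Credit score 686 ≥ 593; Total monthly debts = (590 + 180 + 115 + 1,600 + 805) = 3,290. DTI = 3,290/8,600 = 38.3% ≤ 41%
Loan-to-value = 63,800/107,000 = 59.6% — pass (80% max)
Score 686 is in the 685–719 band; LTV 59.6% is in the 59.01–68% band → 8.45%.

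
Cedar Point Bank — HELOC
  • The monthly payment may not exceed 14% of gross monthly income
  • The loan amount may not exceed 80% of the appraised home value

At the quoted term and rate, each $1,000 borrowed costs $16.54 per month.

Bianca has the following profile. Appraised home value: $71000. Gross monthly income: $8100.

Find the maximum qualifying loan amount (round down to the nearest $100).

Payment cap: 14% × $8,100 = $1,134/month.
At $16.54 per $1,000, that supports 1,134/16.54 × 1,000 ≈ $68,561 → $68,500.
LTV cap: 80% × $71,000 = $56,800 → $56,800.
Binding constraint: loan-to-value.

$56,800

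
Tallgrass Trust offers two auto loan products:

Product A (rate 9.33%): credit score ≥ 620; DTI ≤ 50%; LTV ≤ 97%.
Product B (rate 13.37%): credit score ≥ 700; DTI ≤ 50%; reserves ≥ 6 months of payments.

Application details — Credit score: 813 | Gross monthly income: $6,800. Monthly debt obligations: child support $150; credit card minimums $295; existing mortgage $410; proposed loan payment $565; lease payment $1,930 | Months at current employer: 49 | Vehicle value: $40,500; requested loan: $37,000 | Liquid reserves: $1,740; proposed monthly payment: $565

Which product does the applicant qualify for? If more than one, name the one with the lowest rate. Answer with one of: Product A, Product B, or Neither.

Total debts = (150 + 295 + 410 + 565 + 1,930) = 3,350; DTI = 3,350/6,800 = 49.3%.
LTV = 37,000/40,500 = 91.4%.
Reserves = 1,740/565 = 3.1 months.
Product A: score 813 ≥ 620; DTI 49.3% ≤ 50%; LTV 91.4% ≤ 97% → qualifies.
Product B: score 813 ≥ 700; DTI 49.3% ≤ 50%; reserves 3.1 < 6 mo → does not qualify.

Product A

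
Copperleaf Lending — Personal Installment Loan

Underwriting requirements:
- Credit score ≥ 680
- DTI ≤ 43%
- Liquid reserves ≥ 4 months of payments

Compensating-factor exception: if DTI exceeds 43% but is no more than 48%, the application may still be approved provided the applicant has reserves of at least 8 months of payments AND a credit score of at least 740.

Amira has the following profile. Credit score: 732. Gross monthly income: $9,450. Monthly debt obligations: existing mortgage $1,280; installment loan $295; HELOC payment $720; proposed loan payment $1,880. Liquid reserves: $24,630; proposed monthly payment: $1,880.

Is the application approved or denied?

Denied

Credit score 732 ≥ 680 (meets base)
Total debts = (1,280 + 295 + 720 + 1,880) = 4,175. DTI: 4,175 ÷ 9,450 = 44.2%, over the 43% base limit.
Liquid reserves cover 24,630/1,880 = 13.1 months — ≥ 4 required
DTI 44.2% is within the 43%–48% exception band; checking compensating factors.
Reserves 13.1 ≥ 8 months; credit score 732 < 740.
Override conditions not both satisfied; exception does not apply.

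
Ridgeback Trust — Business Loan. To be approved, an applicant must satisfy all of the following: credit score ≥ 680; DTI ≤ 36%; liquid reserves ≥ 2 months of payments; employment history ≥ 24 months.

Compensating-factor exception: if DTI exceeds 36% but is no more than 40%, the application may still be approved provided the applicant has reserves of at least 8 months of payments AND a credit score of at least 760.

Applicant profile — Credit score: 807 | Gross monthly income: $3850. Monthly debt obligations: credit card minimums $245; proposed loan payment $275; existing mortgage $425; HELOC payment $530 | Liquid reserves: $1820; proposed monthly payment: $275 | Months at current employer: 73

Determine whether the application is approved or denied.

Denied

Credit score 807 ≥ 680 (meets base)
Total debts = (245 + 275 + 425 + 530) = 1,475. DTI: 1,475 ÷ 3,850 = 38.3%, over the 36% base limit.
Reserves: 1,820 ÷ 275 = 6.6 months (meets 2-month minimum)
Employment 73 ≥ 24 months
38.3% falls in the override range (36%–40%), so the compensating-factor test applies.
Reserves 6.6 < 8 months; credit score 807 ≥ 760.
Override conditions not both satisfied; exception does not apply.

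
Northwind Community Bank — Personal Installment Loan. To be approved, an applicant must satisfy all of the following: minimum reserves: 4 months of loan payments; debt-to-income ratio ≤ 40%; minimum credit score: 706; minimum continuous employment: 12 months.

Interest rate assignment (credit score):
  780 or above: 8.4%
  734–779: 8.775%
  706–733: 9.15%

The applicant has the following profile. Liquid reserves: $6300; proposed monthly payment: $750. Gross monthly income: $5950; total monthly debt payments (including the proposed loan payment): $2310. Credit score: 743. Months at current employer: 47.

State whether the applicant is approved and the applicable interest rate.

Credit score 743 ≥ 706 (meets minimum)
DTI: 2,310 ÷ 5,950 = 38.8%, within the 40% cap
Employment 47 ≥ 12 months
Reserves: 6,300 ÷ 750 = 8.4 months (meets 4-month minimum)
All requirements met. Score 743 falls in the 734–779 tier → 8.775%.

Approved at 8.775%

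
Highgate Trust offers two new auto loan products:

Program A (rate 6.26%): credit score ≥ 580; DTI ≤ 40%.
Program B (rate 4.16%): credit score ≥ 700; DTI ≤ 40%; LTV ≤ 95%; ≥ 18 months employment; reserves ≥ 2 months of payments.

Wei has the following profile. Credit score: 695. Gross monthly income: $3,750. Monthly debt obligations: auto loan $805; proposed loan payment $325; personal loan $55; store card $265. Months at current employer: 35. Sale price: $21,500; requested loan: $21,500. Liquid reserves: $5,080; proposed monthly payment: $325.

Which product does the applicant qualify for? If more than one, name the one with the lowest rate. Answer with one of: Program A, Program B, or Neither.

Program A

Total debts = (805 + 325 + 55 + 265) = 1,450; DTI = 1,450/3,750 = 38.7%.
LTV = 21,500/21,500 = 100%.
Reserves = 5,080/325 = 15.6 months.
Program A: score 695 ≥ 580; DTI 38.7% ≤ 40% → qualifies.
Program B: score 695 < 700; DTI 38.7% ≤ 40%; LTV 100% > 95%; employment 35 ≥ 18 mo; reserves 15.6 ≥ 2 mo → does not qualify.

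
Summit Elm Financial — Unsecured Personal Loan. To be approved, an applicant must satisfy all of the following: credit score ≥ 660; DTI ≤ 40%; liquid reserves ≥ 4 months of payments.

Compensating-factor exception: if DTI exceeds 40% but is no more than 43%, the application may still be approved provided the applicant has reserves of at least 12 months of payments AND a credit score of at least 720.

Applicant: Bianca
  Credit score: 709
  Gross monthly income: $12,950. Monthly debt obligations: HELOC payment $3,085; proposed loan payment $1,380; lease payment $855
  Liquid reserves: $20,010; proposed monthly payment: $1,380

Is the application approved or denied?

Credit score 709 ≥ 660 (meets base)
Total debts = (3,085 + 1,380 + 855) = 5,320. DTI = 5,320/12,950 = 41.1% > 40% — standard DTI limit exceeded.
Reserves: 20,010 ÷ 1,380 = 14.5 months (meets 4-month minimum)
DTI 41.1% is within the 40%–43% exception band; checking compensating factors.
Reserves 14.5 ≥ 12 months; credit score 709 < 720.
Compensating-factor requirement not fully met.

Denied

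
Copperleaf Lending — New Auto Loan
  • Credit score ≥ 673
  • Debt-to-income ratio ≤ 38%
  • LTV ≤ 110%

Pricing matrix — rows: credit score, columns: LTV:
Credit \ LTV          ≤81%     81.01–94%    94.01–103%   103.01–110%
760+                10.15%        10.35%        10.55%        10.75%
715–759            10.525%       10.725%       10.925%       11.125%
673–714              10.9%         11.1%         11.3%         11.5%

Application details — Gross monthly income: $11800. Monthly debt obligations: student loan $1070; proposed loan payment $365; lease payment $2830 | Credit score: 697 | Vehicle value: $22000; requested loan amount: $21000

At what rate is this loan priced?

Credit score 697 ≥ 673; Total monthly debts = (1,070 + 365 + 2,830) = 4,265. DTI = 4,265/11,800 = 36.1% ≤ 38%
LTV = 21,000/22,000 = 95.5% ≤ 110%
Credit 697 → row 673–714; LTV 95.5% → column 94.01–103%. Grid cell → 11.3%.

11.3%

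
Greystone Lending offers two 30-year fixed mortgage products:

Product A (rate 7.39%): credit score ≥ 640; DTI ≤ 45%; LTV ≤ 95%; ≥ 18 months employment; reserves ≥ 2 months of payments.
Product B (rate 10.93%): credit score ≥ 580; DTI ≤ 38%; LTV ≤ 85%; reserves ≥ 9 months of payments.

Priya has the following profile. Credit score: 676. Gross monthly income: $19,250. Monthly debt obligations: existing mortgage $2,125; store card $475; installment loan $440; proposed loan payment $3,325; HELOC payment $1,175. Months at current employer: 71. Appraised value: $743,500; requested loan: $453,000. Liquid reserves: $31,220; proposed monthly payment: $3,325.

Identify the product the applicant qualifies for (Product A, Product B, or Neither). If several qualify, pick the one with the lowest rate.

Product A

Total debts = (2,125 + 475 + 440 + 3,325 + 1,175) = 7,540; DTI = 7,540/19,250 = 39.2%.
LTV = 453,000/743,500 = 60.9%.
Reserves = 31,220/3,325 = 9.4 months.
Product A: score 676 ≥ 640; DTI 39.2% ≤ 45%; LTV 60.9% ≤ 95%; employment 71 ≥ 18 mo; reserves 9.4 ≥ 2 mo → qualifies.
Product B: score 676 ≥ 580; DTI 39.2% > 38%; LTV 60.9% ≤ 85%; reserves 9.4 ≥ 9 mo → does not qualify.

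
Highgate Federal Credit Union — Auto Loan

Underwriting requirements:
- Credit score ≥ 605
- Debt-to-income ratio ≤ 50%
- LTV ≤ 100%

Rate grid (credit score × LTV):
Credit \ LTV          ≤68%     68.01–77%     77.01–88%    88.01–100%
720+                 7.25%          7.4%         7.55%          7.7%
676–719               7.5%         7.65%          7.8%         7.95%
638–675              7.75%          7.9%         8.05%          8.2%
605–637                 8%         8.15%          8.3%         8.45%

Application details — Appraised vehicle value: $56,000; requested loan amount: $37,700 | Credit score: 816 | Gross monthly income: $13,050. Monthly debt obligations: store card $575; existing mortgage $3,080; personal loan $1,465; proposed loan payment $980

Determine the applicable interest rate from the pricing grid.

Credit score 816 ≥ 605; Total monthly debts = (575 + 3,080 + 1,465 + 980) = 6,100. DTI: 6,100 ÷ 13,050 = 46.7%, within the 50% cap
LTV = 37,700/56,000 = 67.3% ≤ 100%
Score 816 is in the 720+ band; LTV 67.3% is in the ≤68% band → 7.25%.

7.25%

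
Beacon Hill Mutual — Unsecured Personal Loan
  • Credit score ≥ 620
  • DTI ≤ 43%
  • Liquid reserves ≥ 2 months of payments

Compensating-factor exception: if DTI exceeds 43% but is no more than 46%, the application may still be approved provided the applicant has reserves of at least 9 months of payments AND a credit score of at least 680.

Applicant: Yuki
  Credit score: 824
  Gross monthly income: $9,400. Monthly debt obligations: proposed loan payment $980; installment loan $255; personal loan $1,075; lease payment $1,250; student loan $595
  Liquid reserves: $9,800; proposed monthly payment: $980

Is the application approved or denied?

Credit score 824 ≥ 620 (meets base)
Total debts = (980 + 255 + 1,075 + 1,250 + 595) = 4,155. DTI = 4,155/9,400 = 44.2% > 43% — standard DTI limit exceeded.
Reserves = 9,800/980 = 10.0 months ≥ 2
DTI 44.2% is within the 43%–46% exception band; checking compensating factors.
Override check — reserves: 10.0 mo (ok); score: 824 (ok).
Both override conditions satisfied; DTI exception granted.

Approved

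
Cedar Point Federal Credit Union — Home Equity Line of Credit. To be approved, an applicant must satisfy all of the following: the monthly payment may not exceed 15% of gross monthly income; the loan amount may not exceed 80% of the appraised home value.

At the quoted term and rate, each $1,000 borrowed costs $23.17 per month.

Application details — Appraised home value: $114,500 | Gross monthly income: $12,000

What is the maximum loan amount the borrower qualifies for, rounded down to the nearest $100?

$77,600

Payment cap: 15% × $12,000 = $1,800/month.
At $23.17 per $1,000, that supports 1,800/23.17 × 1,000 ≈ $77,686 → $77,600.
LTV cap: 80% × $114,500 = $91,600 → $91,600.
Binding constraint: payment-to-income.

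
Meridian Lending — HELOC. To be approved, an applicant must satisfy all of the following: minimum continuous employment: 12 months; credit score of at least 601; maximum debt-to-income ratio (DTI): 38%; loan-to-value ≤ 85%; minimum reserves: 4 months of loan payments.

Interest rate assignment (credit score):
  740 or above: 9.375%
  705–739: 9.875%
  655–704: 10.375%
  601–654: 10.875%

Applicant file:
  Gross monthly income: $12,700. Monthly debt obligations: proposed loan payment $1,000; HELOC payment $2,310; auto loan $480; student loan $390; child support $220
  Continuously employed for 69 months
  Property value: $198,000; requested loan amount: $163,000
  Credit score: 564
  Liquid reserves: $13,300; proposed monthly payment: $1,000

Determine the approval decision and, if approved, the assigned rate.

Denied

Credit score 564 < 601 (below minimum)
Employment 69 ≥ 12 months
Total monthly debts = (1,000 + 2,310 + 480 + 390 + 220) = 4,400. Debt-to-income = 4,400/12,700 = 34.6% — meets 38% limit
Reserves: 13,300 ÷ 1,000 = 13.3 months (meets 4-month minimum)
Loan-to-value = 163,000/198,000 = 82.3% — pass (85% max)
Not all requirements met → denied.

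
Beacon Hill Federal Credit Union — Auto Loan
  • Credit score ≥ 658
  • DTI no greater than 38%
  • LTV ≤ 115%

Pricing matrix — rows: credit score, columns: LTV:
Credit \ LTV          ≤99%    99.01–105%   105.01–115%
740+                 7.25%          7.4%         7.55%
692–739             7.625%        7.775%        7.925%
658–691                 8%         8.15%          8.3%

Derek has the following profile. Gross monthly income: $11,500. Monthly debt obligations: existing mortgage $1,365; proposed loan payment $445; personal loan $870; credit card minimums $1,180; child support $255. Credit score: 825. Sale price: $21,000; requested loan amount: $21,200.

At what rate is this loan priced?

7.4%

Credit score 825 ≥ 658; Total monthly debts = (1,365 + 445 + 870 + 1,180 + 255) = 4,115. DTI = 4,115/11,500 = 35.8% ≤ 38%
LTV = 21,200/21,000 = 101% ≤ 115%
Row: 825 falls in 740+. Column: 101% falls in 99.01–105%. Rate = 7.4%.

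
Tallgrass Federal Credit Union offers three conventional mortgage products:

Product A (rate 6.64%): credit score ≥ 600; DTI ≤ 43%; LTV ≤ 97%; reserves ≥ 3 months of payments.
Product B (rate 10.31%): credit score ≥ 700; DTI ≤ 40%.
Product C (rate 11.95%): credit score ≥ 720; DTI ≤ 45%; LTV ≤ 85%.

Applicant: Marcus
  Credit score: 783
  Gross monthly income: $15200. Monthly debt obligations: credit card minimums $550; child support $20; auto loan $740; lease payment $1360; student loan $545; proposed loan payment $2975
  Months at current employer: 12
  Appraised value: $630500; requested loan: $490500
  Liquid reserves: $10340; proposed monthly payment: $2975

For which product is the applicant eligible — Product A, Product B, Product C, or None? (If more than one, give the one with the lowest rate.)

Total debts = (550 + 20 + 740 + 1,360 + 545 + 2,975) = 6,190; DTI = 6,190/15,200 = 40.7%.
LTV = 490,500/630,500 = 77.8%.
Reserves = 10,340/2,975 = 3.5 months.
Product A: score 783 ≥ 600; DTI 40.7% ≤ 43%; LTV 77.8% ≤ 97%; reserves 3.5 ≥ 3 mo → qualifies.
Product B: score 783 ≥ 700; DTI 40.7% > 40% → does not qualify.
Product C: score 783 ≥ 720; DTI 40.7% ≤ 45%; LTV 77.8% ≤ 85% → qualifies.
Qualifying: Product A, Product C. Lowest rate is 6.64% → Product A.

Product A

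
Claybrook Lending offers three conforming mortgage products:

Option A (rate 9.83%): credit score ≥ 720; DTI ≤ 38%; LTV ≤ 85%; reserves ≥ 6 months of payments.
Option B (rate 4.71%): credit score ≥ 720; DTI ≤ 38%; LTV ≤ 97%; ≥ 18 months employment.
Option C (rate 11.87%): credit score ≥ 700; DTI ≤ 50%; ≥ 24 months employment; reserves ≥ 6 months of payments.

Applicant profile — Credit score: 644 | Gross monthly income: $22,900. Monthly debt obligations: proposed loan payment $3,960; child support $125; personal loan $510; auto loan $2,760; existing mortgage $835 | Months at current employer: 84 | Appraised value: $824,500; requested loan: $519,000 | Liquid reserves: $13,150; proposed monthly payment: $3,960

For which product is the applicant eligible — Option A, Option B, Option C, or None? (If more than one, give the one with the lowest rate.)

None

Total debts = (3,960 + 125 + 510 + 2,760 + 835) = 8,190; DTI = 8,190/22,900 = 35.8%.
LTV = 519,000/824,500 = 62.9%.
Reserves = 13,150/3,960 = 3.3 months.
Option A: score 644 < 720; DTI 35.8% ≤ 38%; LTV 62.9% ≤ 85%; reserves 3.3 < 6 mo → does not qualify.
Option B: score 644 < 720; DTI 35.8% ≤ 38%; LTV 62.9% ≤ 97%; employment 84 ≥ 18 mo → does not qualify.
Option C: score 644 < 700; DTI 35.8% ≤ 50%; employment 84 ≥ 24 mo; reserves 3.3 < 6 mo → does not qualify.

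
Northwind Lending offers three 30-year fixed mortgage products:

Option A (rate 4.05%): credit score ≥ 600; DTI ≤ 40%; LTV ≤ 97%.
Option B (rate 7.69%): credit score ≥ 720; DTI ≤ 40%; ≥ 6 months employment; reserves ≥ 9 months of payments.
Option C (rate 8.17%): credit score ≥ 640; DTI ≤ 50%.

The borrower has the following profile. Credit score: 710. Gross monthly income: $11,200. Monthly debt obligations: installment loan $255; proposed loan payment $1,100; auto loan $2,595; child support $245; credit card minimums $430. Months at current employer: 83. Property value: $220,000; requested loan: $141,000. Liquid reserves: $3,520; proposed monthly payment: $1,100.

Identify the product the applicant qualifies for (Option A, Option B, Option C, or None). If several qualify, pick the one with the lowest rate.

Option C

Total debts = (255 + 1,100 + 2,595 + 245 + 430) = 4,625; DTI = 4,625/11,200 = 41.3%.
LTV = 141,000/220,000 = 64.1%.
Reserves = 3,520/1,100 = 3.2 months.
Option A: score 710 ≥ 600; DTI 41.3% > 40%; LTV 64.1% ≤ 97% → does not qualify.
Option B: score 710 < 720; DTI 41.3% > 40%; employment 83 ≥ 6 mo; reserves 3.2 < 9 mo → does not qualify.
Option C: score 710 ≥ 640; DTI 41.3% ≤ 50% → qualifies.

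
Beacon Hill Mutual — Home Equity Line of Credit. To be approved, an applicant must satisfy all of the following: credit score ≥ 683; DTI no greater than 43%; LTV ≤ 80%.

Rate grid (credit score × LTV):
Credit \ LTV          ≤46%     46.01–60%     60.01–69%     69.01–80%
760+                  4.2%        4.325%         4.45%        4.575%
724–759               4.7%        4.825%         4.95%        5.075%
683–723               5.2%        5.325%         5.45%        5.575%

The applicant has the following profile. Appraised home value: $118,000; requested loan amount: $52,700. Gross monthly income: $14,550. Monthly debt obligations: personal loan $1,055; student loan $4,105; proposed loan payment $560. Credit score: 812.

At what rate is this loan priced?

Credit score 812 ≥ 683; Total monthly debts = (1,055 + 4,105 + 560) = 5,720. Debt-to-income = 5,720/14,550 = 39.3% — meets 43% limit
LTV = 52,700/118,000 = 44.7% ≤ 80%
Credit 812 → row 760+; LTV 44.7% → column ≤46%. Grid cell → 4.2%.

4.2%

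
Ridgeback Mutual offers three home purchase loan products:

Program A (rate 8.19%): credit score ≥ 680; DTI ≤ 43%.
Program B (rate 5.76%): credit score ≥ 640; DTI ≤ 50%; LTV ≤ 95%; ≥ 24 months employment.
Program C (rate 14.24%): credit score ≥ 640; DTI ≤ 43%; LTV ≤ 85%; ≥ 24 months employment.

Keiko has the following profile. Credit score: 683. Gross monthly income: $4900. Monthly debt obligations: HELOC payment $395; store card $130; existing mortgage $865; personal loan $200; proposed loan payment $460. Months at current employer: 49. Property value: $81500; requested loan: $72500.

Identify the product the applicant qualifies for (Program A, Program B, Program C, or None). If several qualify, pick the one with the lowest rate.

Program B

Total debts = (395 + 130 + 865 + 200 + 460) = 2,050; DTI = 2,050/4,900 = 41.8%.
LTV = 72,500/81,500 = 89%.
Program A: score 683 ≥ 680; DTI 41.8% ≤ 43% → qualifies.
Program B: score 683 ≥ 640; DTI 41.8% ≤ 50%; LTV 89% ≤ 95%; employment 49 ≥ 24 mo → qualifies.
Program C: score 683 ≥ 640; DTI 41.8% ≤ 43%; LTV 89% > 85%; employment 49 ≥ 24 mo → does not qualify.
Qualifying: Program A, Program B. Lowest rate is 5.76% → Program B.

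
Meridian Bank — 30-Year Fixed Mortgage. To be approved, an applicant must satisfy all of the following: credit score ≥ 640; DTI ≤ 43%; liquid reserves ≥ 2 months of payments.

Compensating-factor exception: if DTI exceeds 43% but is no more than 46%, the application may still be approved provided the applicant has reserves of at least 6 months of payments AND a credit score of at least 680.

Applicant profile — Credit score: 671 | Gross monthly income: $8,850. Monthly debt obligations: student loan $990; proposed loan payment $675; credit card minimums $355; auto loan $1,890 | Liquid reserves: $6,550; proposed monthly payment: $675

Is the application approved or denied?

Credit score 671 ≥ 640 (meets base)
Total debts = (990 + 675 + 355 + 1,890) = 3,910. DTI = 3,910/8,850 = 44.2% > 43% — standard DTI limit exceeded.
Reserves: 6,550 ÷ 675 = 9.7 months (meets 2-month minimum)
DTI 44.2% is within the 43%–46% exception band; checking compensating factors.
Override check — reserves: 9.7 mo (ok); score: 671 (below 680).
Override conditions not both satisfied; exception does not apply.

Denied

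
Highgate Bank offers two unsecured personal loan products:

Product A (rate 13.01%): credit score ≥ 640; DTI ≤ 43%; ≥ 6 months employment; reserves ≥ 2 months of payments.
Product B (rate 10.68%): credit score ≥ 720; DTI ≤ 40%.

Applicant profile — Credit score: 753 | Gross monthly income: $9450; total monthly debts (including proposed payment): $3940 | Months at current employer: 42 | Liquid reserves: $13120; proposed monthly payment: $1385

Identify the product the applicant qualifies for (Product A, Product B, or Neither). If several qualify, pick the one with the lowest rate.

DTI = 3,940/9,450 = 41.7%.
Reserves = 13,120/1,385 = 9.5 months.
Product A: score 753 ≥ 640; DTI 41.7% ≤ 43%; employment 42 ≥ 6 mo; reserves 9.5 ≥ 2 mo → qualifies.
Product B: score 753 ≥ 720; DTI 41.7% > 40% → does not qualify.

Product A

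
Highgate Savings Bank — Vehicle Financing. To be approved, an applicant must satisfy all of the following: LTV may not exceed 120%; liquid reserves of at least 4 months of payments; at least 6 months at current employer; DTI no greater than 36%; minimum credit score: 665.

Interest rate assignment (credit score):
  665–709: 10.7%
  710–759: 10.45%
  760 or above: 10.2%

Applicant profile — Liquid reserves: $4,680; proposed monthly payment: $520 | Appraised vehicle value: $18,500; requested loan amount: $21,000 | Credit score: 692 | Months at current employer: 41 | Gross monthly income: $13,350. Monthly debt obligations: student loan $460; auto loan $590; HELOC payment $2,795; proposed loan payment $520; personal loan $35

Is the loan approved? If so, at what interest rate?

Approved at 10.7%

Credit score 692 ≥ 665 (meets minimum)
LTV = 21,000/18,500 = 113.5% ≤ 120%
Reserves: 4,680 ÷ 520 = 9.0 months (meets 4-month minimum)
Employment 41 ≥ 6 months
Total monthly debts = (460 + 590 + 2,795 + 520 + 35) = 4,400. DTI = 4,400/13,350 = 33% ≤ 36%
All requirements met. Score 692 falls in the 665–709 tier → 10.7%.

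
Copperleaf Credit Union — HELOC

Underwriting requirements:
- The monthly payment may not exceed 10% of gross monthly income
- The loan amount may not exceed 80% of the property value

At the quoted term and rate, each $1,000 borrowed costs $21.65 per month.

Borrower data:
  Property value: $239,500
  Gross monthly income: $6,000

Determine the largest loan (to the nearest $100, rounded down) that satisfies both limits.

$27,700

Payment cap: 10% × $6,000 = $600/month.
At $21.65 per $1,000, that supports 600/21.65 × 1,000 ≈ $27,713 → $27,700.
LTV cap: 80% × $239,500 = $191,600 → $191,600.
Binding constraint: payment-to-income.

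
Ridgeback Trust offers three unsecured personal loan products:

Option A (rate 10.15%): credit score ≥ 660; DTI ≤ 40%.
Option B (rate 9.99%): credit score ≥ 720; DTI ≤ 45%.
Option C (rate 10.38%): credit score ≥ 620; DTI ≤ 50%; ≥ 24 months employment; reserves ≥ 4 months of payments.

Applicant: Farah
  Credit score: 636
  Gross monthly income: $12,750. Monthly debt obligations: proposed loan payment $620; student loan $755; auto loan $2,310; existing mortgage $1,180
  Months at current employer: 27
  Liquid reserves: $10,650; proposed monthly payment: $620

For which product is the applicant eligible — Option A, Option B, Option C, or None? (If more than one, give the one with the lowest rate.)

Total debts = (620 + 755 + 2,310 + 1,180) = 4,865; DTI = 4,865/12,750 = 38.2%.
Reserves = 10,650/620 = 17.2 months.
Option A: score 636 < 660; DTI 38.2% ≤ 40% → does not qualify.
Option B: score 636 < 720; DTI 38.2% ≤ 45% → does not qualify.
Option C: score 636 ≥ 620; DTI 38.2% ≤ 50%; employment 27 ≥ 24 mo; reserves 17.2 ≥ 4 mo → qualifies.

Option C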